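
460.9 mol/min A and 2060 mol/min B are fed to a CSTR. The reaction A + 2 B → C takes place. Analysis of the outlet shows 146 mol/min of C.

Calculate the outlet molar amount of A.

For C: n = n₀ + 1ξ → 146 = 0 + 1ξ, giving ξ = 146 mol/min.
Outlet amounts (n = n₀ + ν ξ):
  A: 460.9 − 1(146) = 314.9
  B: 2060 − 2(146) = 1768
  C: 0 + 1(146) = 146

315 mol/min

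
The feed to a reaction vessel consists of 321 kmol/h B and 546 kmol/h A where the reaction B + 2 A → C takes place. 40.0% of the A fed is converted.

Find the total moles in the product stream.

A reacted = 0.4 × 546 = 218.4 kmol/h; ν_A = −2, so ξ = 218.4/2 = 109.2 kmol/h.
Outlet amounts (n = n₀ + ν ξ):
  B: 321 − 1(109.2) = 211.8
  A: 546 − 2(109.2) = 327.6
  C: 0 + 1(109.2) = 109.2
Total out = 211.8 + 327.6 + 109.2 = 648.6 kmol/h.

649 kmol/h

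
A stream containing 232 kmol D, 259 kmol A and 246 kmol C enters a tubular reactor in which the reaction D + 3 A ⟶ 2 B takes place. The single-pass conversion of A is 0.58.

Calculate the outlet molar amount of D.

A reacted = 0.58 × 259 = 150.2 kmol; ν_A = −3, so ξ = 150.2/3 = 50.07 kmol.
Outlet amounts (n = n₀ + ν ξ):
  D: 232 − 1(50.07) = 181.9
  A: 259 − 3(50.07) = 108.8
  B: 0 + 2(50.07) = 100.1
  C: 246 (inert)

182 kmol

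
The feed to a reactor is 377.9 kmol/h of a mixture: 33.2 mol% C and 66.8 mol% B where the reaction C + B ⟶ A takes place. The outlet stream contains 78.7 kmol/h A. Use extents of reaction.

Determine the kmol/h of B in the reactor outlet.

174 kmol/h

For A: n = n₀ + 1ξ → 78.7 = 0 + 1ξ, giving ξ = 78.7 kmol/h.
Outlet amounts (n = n₀ + ν ξ):
  C: 125.5 − 1(78.7) = 46.76
  B: 252.4 − 1(78.7) = 173.7
  A: 0 + 1(78.7) = 78.7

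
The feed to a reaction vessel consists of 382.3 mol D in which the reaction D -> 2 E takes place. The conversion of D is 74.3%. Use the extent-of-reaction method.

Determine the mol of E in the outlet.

568 mol

D reacted = 0.743 × 382.3 = 284 mol; ν_D = −1, so ξ = 284/1 = 284 mol.
Outlet amounts (n = n₀ + ν ξ):
  D: 382.3 − 1(284) = 98.25
  E: 0 + 2(284) = 568.1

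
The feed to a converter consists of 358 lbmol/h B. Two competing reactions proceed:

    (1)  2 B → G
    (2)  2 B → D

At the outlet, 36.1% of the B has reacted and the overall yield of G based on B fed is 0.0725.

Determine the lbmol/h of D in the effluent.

38.7 lbmol/h

Yield of G: 1ξ₁ / 358 = 0.0725 → ξ₁ = 25.95 lbmol/h.
Conversion of B: 2ξ₁ + 2ξ₂ = 0.361 × 358 = 129.2 → ξ₂ = 38.66 lbmol/h.
Outlet amounts (n = n₀ + Σ ν·ξ):
  B: 358 − 2(25.95) − 2(38.66) = 228.8
  G: 0 + 1(25.95) = 25.95
  D: 0 + 1(38.66) = 38.66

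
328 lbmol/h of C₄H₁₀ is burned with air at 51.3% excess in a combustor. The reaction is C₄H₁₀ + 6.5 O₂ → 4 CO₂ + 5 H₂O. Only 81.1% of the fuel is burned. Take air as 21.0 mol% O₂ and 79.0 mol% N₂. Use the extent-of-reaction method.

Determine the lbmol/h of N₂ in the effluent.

12100 lbmol/h

Stoichiometric O₂ = 6.5 × 328 = 2132 lbmol/h; O₂ fed = 2132 × 1.513 = 3226 lbmol/h.
N₂ fed = 3226 × 79/21 = 12130 lbmol/h.
Fuel reacted = 0.811 × 328 → ξ = 266 lbmol/h.
Outlet (n = n₀ + ν ξ):
  C₄H₁₀: 328 − 1(266) = 61.99
  O₂: 3226 − 6.5(266) = 1497
  N₂: 12130 (inert)
  CO₂: 0 + 4(266) = 1064
  H₂O: 0 + 5(266) = 1330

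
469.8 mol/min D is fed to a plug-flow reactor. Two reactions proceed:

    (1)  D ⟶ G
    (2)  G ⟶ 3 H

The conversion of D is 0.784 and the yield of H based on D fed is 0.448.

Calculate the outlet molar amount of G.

298 mol/min

Conversion of D: D consumed = 1ξ₁ = 0.784 × 469.8 → ξ₁ = 368.3 mol/min.
Yield of H: 3ξ₂ / 469.8 = 0.448 → ξ₂ = 70.16 mol/min.
Outlet amounts (n = n₀ + Σ ν·ξ):
  D: 469.8 − 1(368.3) = 101.5
  G: 0 + 1(368.3) − 1(70.16) = 298.2
  H: 0 + 3(70.16) = 210.5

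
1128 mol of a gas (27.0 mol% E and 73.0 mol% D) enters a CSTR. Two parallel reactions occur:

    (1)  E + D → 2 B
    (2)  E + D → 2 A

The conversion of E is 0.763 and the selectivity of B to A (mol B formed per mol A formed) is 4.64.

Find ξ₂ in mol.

Conversion of E: E consumed = 0.763 × 304.6 = 232.4 mol = 1ξ₁ + 1ξ₂.
Selectivity: 2ξ₁ / (2ξ₂) = 4.64 → ξ₁ = 4.64 ξ₂.
Substitute: (1·4.64 + 1) ξ₂ = 232.4 → ξ₂ = 41.2 mol, ξ₁ = 191.2 mol.
Outlet amounts (n = n₀ + Σ ν·ξ):
  E: 304.6 − 1(191.2) − 1(41.2) = 72.18
  D: 823.4 − 1(191.2) − 1(41.2) = 591.1
  B: 0 + 2(191.2) = 382.4
  A: 0 + 2(41.2) = 82.4

ξ₂ = 41.2 mol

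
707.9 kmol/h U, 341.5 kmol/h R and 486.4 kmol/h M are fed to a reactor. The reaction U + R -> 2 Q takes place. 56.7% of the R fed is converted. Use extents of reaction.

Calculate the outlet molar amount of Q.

R reacted = 0.567 × 341.5 = 193.6 kmol/h; ν_R = −1, so ξ = 193.6/1 = 193.6 kmol/h.
Outlet amounts (n = n₀ + ν ξ):
  U: 707.9 − 1(193.6) = 514.3
  R: 341.5 − 1(193.6) = 147.9
  Q: 0 + 2(193.6) = 387.3
  M: 486.4 (inert)

387 kmol/h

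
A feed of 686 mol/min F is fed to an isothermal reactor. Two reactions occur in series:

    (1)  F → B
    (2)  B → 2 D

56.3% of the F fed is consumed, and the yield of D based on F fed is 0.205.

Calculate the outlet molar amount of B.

316 mol/min

Conversion of F: F consumed = 1ξ₁ = 0.563 × 686 → ξ₁ = 386.2 mol/min.
Yield of D: 2ξ₂ / 686 = 0.205 → ξ₂ = 70.31 mol/min.
Outlet amounts (n = n₀ + Σ ν·ξ):
  F: 686 − 1(386.2) = 299.8
  B: 0 + 1(386.2) − 1(70.31) = 315.9
  D: 0 + 2(70.31) = 140.6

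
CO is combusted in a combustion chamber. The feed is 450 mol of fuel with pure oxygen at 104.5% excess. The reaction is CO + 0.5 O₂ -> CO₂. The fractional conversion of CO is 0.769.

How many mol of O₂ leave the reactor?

287 mol

Stoichiometric O₂ = 0.5 × 450 = 225 mol; O₂ fed = 225 × 2.045 = 460.1 mol.
Fuel reacted = 0.769 × 450 → ξ = 346.1 mol.
Outlet (n = n₀ + ν ξ):
  CO: 450 − 1(346.1) = 103.9
  O₂: 460.1 − 0.5(346.1) = 287.1
  CO₂: 0 + 1(346.1) = 346.1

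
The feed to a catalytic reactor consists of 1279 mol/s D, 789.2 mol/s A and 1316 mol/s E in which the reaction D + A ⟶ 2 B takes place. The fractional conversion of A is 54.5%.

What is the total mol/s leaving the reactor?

A reacted = 0.545 × 789.2 = 430.1 mol/s; ν_A = −1, so ξ = 430.1/1 = 430.1 mol/s.
Outlet amounts (n = n₀ + ν ξ):
  D: 1279 − 1(430.1) = 848.9
  A: 789.2 − 1(430.1) = 359.1
  B: 0 + 2(430.1) = 860.2
  E: 1316 (inert)
Total out = 848.9 + 359.1 + 860.2 + 1316 = 3384 mol/s.

3380 mol/s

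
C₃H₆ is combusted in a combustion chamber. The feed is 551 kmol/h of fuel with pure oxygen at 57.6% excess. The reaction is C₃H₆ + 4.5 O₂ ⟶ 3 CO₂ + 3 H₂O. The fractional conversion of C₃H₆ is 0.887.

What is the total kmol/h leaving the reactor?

Stoichiometric O₂ = 4.5 × 551 = 2480 kmol/h; O₂ fed = 2480 × 1.576 = 3908 kmol/h.
Fuel reacted = 0.887 × 551 → ξ = 488.7 kmol/h.
Outlet (n = n₀ + ν ξ):
  C₃H₆: 551 − 1(488.7) = 62.26
  O₂: 3908 − 4.5(488.7) = 1708
  CO₂: 0 + 3(488.7) = 1466
  H₂O: 0 + 3(488.7) = 1466
Total out = 62.26 + 1708 + 1466 + 1466 = 4703 kmol/h.

4700 kmol/h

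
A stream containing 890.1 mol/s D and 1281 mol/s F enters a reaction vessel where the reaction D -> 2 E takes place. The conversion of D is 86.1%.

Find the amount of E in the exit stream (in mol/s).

D reacted = 0.861 × 890.1 = 766.4 mol/s; ν_D = −1, so ξ = 766.4/1 = 766.4 mol/s.
Outlet amounts (n = n₀ + ν ξ):
  D: 890.1 − 1(766.4) = 123.7
  E: 0 + 2(766.4) = 1533
  F: 1281 (inert)

1530 mol/s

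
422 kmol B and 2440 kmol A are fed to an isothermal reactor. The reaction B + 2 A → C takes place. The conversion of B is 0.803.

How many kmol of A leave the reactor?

1760 kmol

B reacted = 0.803 × 422 = 338.9 kmol; ν_B = −1, so ξ = 338.9/1 = 338.9 kmol.
Outlet amounts (n = n₀ + ν ξ):
  B: 422 − 1(338.9) = 83.13
  A: 2440 − 2(338.9) = 1762
  C: 0 + 1(338.9) = 338.9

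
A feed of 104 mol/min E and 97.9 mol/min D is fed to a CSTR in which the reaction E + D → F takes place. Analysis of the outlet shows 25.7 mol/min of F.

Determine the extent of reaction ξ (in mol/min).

For F: n = n₀ + 1ξ → 25.7 = 0 + 1ξ, giving ξ = 25.7 mol/min.
Outlet amounts (n = n₀ + ν ξ):
  E: 104 − 1(25.7) = 78.3
  D: 97.9 − 1(25.7) = 72.2
  F: 0 + 1(25.7) = 25.7

ξ = 25.7 mol/min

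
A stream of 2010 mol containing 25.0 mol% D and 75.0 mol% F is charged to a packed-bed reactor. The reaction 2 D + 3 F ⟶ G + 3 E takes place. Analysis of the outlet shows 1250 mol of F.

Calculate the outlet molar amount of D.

For F: n = n₀ − 3ξ → 1250 = 1508 − 3ξ, giving ξ = 85.83 mol.
Outlet amounts (n = n₀ + ν ξ):
  D: 502.5 − 2(85.83) = 330.8
  F: 1508 − 3(85.83) = 1250
  G: 0 + 1(85.83) = 85.83
  E: 0 + 3(85.83) = 257.5

331 mol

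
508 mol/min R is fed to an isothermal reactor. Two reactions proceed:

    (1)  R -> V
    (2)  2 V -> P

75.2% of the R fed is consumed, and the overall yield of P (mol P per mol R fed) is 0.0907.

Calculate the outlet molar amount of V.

290 mol/min

Conversion of R: R consumed = 1ξ₁ = 0.752 × 508 → ξ₁ = 382 mol/min.
Yield of P: 1ξ₂ / 508 = 0.0907 → ξ₂ = 46.08 mol/min.
Outlet amounts (n = n₀ + Σ ν·ξ):
  R: 508 − 1(382) = 126
  V: 0 + 1(382) − 2(46.08) = 289.9
  P: 0 + 1(46.08) = 46.08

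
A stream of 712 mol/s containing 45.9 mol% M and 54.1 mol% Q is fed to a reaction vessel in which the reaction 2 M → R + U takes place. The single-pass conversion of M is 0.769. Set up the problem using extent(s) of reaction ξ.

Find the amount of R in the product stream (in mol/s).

126 mol/s

M reacted = 0.769 × 326.8 = 251.3 mol/s; ν_M = −2, so ξ = 251.3/2 = 125.7 mol/s.
Outlet amounts (n = n₀ + ν ξ):
  M: 326.8 − 2(125.7) = 75.49
  R: 0 + 1(125.7) = 125.7
  U: 0 + 1(125.7) = 125.7
  Q: 385.2 (inert)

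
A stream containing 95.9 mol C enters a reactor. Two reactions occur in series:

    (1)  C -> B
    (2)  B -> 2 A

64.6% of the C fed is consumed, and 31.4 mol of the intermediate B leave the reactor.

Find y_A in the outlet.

Conversion of C: C consumed = 1ξ₁ = 0.646 × 95.9 → ξ₁ = 61.95 mol.
B balance: n_B = 0 + 1ξ₁ − 1ξ₂ = 31.4 → ξ₂ = (1·61.95 − 31.4)/1 = 30.55 mol.
Outlet amounts (n = n₀ + Σ ν·ξ):
  C: 95.9 − 1(61.95) = 33.95
  B: 0 + 1(61.95) − 1(30.55) = 31.4
  A: 0 + 2(30.55) = 61.1
Total out = 126.5 mol; y_A = 61.1 / 126.5 = 0.4832.

0.483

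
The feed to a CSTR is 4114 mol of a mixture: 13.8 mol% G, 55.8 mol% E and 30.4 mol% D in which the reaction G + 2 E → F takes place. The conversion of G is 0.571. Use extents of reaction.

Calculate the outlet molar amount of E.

1650 mol

G reacted = 0.571 × 567.7 = 324.2 mol; ν_G = −1, so ξ = 324.2/1 = 324.2 mol.
Outlet amounts (n = n₀ + ν ξ):
  G: 567.7 − 1(324.2) = 243.6
  E: 2296 − 2(324.2) = 1647
  F: 0 + 1(324.2) = 324.2
  D: 1251 (inert)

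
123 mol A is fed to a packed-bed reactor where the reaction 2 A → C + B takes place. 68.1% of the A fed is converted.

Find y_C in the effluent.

0.341

A reacted = 0.681 × 123 = 83.76 mol; ν_A = −2, so ξ = 83.76/2 = 41.88 mol.
Outlet amounts (n = n₀ + ν ξ):
  A: 123 − 2(41.88) = 39.24
  C: 0 + 1(41.88) = 41.88
  B: 0 + 1(41.88) = 41.88
Total out = 123 mol; y_C = 41.88 / 123 = 0.3405.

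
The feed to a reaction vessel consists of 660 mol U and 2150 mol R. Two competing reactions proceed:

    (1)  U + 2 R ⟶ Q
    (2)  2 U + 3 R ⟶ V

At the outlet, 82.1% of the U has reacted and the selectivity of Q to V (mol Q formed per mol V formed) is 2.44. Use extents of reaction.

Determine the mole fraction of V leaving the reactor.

0.0707

Conversion of U: U consumed = 0.821 × 660 = 541.9 mol = 1ξ₁ + 2ξ₂.
Selectivity: 1ξ₁ / (1ξ₂) = 2.44 → ξ₁ = 2.44 ξ₂.
Substitute: (1·2.44 + 2) ξ₂ = 541.9 → ξ₂ = 122 mol, ξ₁ = 297.8 mol.
Outlet amounts (n = n₀ + Σ ν·ξ):
  U: 660 − 1(297.8) − 2(122) = 118.1
  R: 2150 − 2(297.8) − 3(122) = 1188
  Q: 0 + 1(297.8) = 297.8
  V: 0 + 1(122) = 122
Total out = 1726 mol; y_V = 122 / 1726 = 0.0707.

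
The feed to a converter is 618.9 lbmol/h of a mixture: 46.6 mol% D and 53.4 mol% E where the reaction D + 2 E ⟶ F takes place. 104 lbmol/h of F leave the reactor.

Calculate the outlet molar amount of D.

184 lbmol/h

For F: n = n₀ + 1ξ → 104 = 0 + 1ξ, giving ξ = 104 lbmol/h.
Outlet amounts (n = n₀ + ν ξ):
  D: 288.4 − 1(104) = 184.4
  E: 330.5 − 2(104) = 122.5
  F: 0 + 1(104) = 104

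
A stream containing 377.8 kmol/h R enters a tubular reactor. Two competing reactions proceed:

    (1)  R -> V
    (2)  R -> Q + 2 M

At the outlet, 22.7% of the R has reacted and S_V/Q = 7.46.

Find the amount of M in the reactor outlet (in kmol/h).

20.3 kmol/h

Conversion of R: R consumed = 0.227 × 377.8 = 85.76 kmol/h = 1ξ₁ + 1ξ₂.
Selectivity: 1ξ₁ / (1ξ₂) = 7.46 → ξ₁ = 7.46 ξ₂.
Substitute: (1·7.46 + 1) ξ₂ = 85.76 → ξ₂ = 10.14 kmol/h, ξ₁ = 75.62 kmol/h.
Outlet amounts (n = n₀ + Σ ν·ξ):
  R: 377.8 − 1(75.62) − 1(10.14) = 292
  V: 0 + 1(75.62) = 75.62
  Q: 0 + 1(10.14) = 10.14
  M: 0 + 2(10.14) = 20.27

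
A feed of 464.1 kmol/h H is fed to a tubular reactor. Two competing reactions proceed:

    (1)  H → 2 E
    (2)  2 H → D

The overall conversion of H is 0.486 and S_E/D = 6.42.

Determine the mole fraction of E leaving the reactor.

Conversion of H: H consumed = 0.486 × 464.1 = 225.6 kmol/h = 1ξ₁ + 2ξ₂.
Selectivity: 2ξ₁ / (1ξ₂) = 6.42 → ξ₁ = 3.21 ξ₂.
Substitute: (1·3.21 + 2) ξ₂ = 225.6 → ξ₂ = 43.29 kmol/h, ξ₁ = 139 kmol/h.
Outlet amounts (n = n₀ + Σ ν·ξ):
  H: 464.1 − 1(139) − 2(43.29) = 238.5
  E: 0 + 2(139) = 277.9
  D: 0 + 1(43.29) = 43.29
Total out = 559.8 kmol/h; y_E = 277.9 / 559.8 = 0.4965.

0.497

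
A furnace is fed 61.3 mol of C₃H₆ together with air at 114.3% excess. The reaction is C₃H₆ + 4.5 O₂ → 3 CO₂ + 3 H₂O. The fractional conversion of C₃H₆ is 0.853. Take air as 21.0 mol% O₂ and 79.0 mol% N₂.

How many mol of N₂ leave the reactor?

2220 mol

Stoichiometric O₂ = 4.5 × 61.3 = 275.8 mol; O₂ fed = 275.8 × 2.143 = 591.1 mol.
N₂ fed = 591.1 × 79/21 = 2224 mol.
Fuel reacted = 0.853 × 61.3 → ξ = 52.29 mol.
Outlet (n = n₀ + ν ξ):
  C₃H₆: 61.3 − 1(52.29) = 9.011
  O₂: 591.1 − 4.5(52.29) = 355.8
  N₂: 2224 (inert)
  CO₂: 0 + 3(52.29) = 156.9
  H₂O: 0 + 3(52.29) = 156.9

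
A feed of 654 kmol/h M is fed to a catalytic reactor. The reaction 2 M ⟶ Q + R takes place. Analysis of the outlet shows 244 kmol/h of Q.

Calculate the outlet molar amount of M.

For Q: n = n₀ + 1ξ → 244 = 0 + 1ξ, giving ξ = 244 kmol/h.
Outlet amounts (n = n₀ + ν ξ):
  M: 654 − 2(244) = 166
  Q: 0 + 1(244) = 244
  R: 0 + 1(244) = 244

166 kmol/h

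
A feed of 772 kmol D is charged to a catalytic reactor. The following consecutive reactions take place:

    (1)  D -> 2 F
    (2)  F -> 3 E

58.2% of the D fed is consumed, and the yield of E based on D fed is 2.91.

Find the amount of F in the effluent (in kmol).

150 kmol

Conversion of D: D consumed = 1ξ₁ = 0.582 × 772 → ξ₁ = 449.3 kmol.
Yield of E: 3ξ₂ / 772 = 2.91 → ξ₂ = 748.8 kmol.
Outlet amounts (n = n₀ + Σ ν·ξ):
  D: 772 − 1(449.3) = 322.7
  F: 0 + 2(449.3) − 1(748.8) = 149.8
  E: 0 + 3(748.8) = 2247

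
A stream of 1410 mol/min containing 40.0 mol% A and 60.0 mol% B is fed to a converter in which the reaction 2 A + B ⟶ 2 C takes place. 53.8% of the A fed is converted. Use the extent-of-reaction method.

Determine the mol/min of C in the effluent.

303 mol/min

A reacted = 0.538 × 564 = 303.4 mol/min; ν_A = −2, so ξ = 303.4/2 = 151.7 mol/min.
Outlet amounts (n = n₀ + ν ξ):
  A: 564 − 2(151.7) = 260.6
  B: 846 − 1(151.7) = 694.3
  C: 0 + 2(151.7) = 303.4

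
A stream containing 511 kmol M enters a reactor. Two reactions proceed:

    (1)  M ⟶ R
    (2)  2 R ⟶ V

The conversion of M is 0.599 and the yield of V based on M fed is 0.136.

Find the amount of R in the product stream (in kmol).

167 kmol

Conversion of M: M consumed = 1ξ₁ = 0.599 × 511 → ξ₁ = 306.1 kmol.
Yield of V: 1ξ₂ / 511 = 0.136 → ξ₂ = 69.5 kmol.
Outlet amounts (n = n₀ + Σ ν·ξ):
  M: 511 − 1(306.1) = 204.9
  R: 0 + 1(306.1) − 2(69.5) = 167.1
  V: 0 + 1(69.5) = 69.5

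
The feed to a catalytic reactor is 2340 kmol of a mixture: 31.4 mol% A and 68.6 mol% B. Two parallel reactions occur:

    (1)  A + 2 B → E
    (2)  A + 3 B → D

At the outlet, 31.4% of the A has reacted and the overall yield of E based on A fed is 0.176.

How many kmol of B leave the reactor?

Yield of E: 1ξ₁ / 734.8 = 0.176 → ξ₁ = 129.3 kmol.
Conversion of A: 1ξ₁ + 1ξ₂ = 0.314 × 734.8 = 230.7 → ξ₂ = 101.4 kmol.
Outlet amounts (n = n₀ + Σ ν·ξ):
  A: 734.8 − 1(129.3) − 1(101.4) = 504
  B: 1605 − 2(129.3) − 3(101.4) = 1042
  E: 0 + 1(129.3) = 129.3
  D: 0 + 1(101.4) = 101.4

1040 kmol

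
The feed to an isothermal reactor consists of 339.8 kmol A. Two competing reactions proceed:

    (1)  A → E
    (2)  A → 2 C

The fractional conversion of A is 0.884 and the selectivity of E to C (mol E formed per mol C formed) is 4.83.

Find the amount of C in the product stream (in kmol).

Conversion of A: A consumed = 0.884 × 339.8 = 300.4 kmol = 1ξ₁ + 1ξ₂.
Selectivity: 1ξ₁ / (2ξ₂) = 4.83 → ξ₁ = 9.66 ξ₂.
Substitute: (1·9.66 + 1) ξ₂ = 300.4 → ξ₂ = 28.18 kmol, ξ₁ = 272.2 kmol.
Outlet amounts (n = n₀ + Σ ν·ξ):
  A: 339.8 − 1(272.2) − 1(28.18) = 39.42
  E: 0 + 1(272.2) = 272.2
  C: 0 + 2(28.18) = 56.36

56.4 kmol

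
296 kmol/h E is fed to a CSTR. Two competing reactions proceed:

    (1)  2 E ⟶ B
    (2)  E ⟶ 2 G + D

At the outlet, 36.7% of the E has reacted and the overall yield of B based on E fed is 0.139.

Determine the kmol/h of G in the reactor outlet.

Yield of B: 1ξ₁ / 296 = 0.139 → ξ₁ = 41.14 kmol/h.
Conversion of E: 2ξ₁ + 1ξ₂ = 0.367 × 296 = 108.6 → ξ₂ = 26.34 kmol/h.
Outlet amounts (n = n₀ + Σ ν·ξ):
  E: 296 − 2(41.14) − 1(26.34) = 187.4
  B: 0 + 1(41.14) = 41.14
  G: 0 + 2(26.34) = 52.69
  D: 0 + 1(26.34) = 26.34

52.7 kmol/h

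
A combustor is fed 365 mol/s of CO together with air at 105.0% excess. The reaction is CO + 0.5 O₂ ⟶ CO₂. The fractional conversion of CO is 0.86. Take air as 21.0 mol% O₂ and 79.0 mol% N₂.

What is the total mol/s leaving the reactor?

Stoichiometric O₂ = 0.5 × 365 = 182.5 mol/s; O₂ fed = 182.5 × 2.050 = 374.1 mol/s.
N₂ fed = 374.1 × 79/21 = 1407 mol/s.
Fuel reacted = 0.86 × 365 → ξ = 313.9 mol/s.
Outlet (n = n₀ + ν ξ):
  CO: 365 − 1(313.9) = 51.1
  O₂: 374.1 − 0.5(313.9) = 217.2
  N₂: 1407 (inert)
  CO₂: 0 + 1(313.9) = 313.9
Total out = 51.1 + 217.2 + 1407 + 313.9 = 1990 mol/s.

1990 mol/s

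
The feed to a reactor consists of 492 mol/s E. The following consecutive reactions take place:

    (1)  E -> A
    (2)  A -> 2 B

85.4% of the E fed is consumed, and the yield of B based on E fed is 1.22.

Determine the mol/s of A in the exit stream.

120 mol/s

Conversion of E: E consumed = 1ξ₁ = 0.854 × 492 → ξ₁ = 420.2 mol/s.
Yield of B: 2ξ₂ / 492 = 1.22 → ξ₂ = 300.1 mol/s.
Outlet amounts (n = n₀ + Σ ν·ξ):
  E: 492 − 1(420.2) = 71.83
  A: 0 + 1(420.2) − 1(300.1) = 120
  B: 0 + 2(300.1) = 600.2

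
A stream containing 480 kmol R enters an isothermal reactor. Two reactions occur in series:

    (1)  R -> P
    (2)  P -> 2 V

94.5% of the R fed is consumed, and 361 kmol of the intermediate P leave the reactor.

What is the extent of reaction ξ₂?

Conversion of R: R consumed = 1ξ₁ = 0.945 × 480 → ξ₁ = 453.6 kmol.
P balance: n_P = 0 + 1ξ₁ − 1ξ₂ = 361 → ξ₂ = (1·453.6 − 361)/1 = 92.6 kmol.
Outlet amounts (n = n₀ + Σ ν·ξ):
  R: 480 − 1(453.6) = 26.4
  P: 0 + 1(453.6) − 1(92.6) = 361
  V: 0 + 2(92.6) = 185.2

ξ₂ = 92.6 kmol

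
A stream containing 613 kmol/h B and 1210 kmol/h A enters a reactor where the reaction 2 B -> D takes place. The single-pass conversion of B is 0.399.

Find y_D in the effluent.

0.0719

B reacted = 0.399 × 613 = 244.6 kmol/h; ν_B = −2, so ξ = 244.6/2 = 122.3 kmol/h.
Outlet amounts (n = n₀ + ν ξ):
  B: 613 − 2(122.3) = 368.4
  D: 0 + 1(122.3) = 122.3
  A: 1210 (inert)
Total out = 1701 kmol/h; y_D = 122.3 / 1701 = 0.07191.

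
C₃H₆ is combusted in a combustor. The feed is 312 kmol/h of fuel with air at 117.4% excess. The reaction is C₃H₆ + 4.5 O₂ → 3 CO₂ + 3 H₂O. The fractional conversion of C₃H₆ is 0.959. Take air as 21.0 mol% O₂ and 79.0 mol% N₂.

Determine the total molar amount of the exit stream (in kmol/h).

Stoichiometric O₂ = 4.5 × 312 = 1404 kmol/h; O₂ fed = 1404 × 2.174 = 3052 kmol/h.
N₂ fed = 3052 × 79/21 = 11480 kmol/h.
Fuel reacted = 0.959 × 312 → ξ = 299.2 kmol/h.
Outlet (n = n₀ + ν ξ):
  C₃H₆: 312 − 1(299.2) = 12.79
  O₂: 3052 − 4.5(299.2) = 1706
  N₂: 11480 (inert)
  CO₂: 0 + 3(299.2) = 897.6
  H₂O: 0 + 3(299.2) = 897.6
Total out = 12.79 + 1706 + 11480 + 897.6 + 897.6 = 15000 kmol/h.

15000 kmol/h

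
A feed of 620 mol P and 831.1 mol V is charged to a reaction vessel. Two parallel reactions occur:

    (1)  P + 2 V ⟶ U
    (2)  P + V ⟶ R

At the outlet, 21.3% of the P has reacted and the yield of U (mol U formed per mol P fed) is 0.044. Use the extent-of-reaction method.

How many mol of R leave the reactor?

105 mol

Yield of U: 1ξ₁ / 620 = 0.044 → ξ₁ = 27.28 mol.
Conversion of P: 1ξ₁ + 1ξ₂ = 0.213 × 620 = 132.1 → ξ₂ = 104.8 mol.
Outlet amounts (n = n₀ + Σ ν·ξ):
  P: 620 − 1(27.28) − 1(104.8) = 487.9
  V: 831.1 − 2(27.28) − 1(104.8) = 671.8
  U: 0 + 1(27.28) = 27.28
  R: 0 + 1(104.8) = 104.8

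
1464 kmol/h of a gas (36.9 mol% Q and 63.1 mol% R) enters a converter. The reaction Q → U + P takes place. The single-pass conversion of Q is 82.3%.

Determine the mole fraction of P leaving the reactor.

0.233

Q reacted = 0.823 × 540.2 = 444.6 kmol/h; ν_Q = −1, so ξ = 444.6/1 = 444.6 kmol/h.
Outlet amounts (n = n₀ + ν ξ):
  Q: 540.2 − 1(444.6) = 95.62
  U: 0 + 1(444.6) = 444.6
  P: 0 + 1(444.6) = 444.6
  R: 923.8 (inert)
Total out = 1909 kmol/h; y_P = 444.6 / 1909 = 0.2329.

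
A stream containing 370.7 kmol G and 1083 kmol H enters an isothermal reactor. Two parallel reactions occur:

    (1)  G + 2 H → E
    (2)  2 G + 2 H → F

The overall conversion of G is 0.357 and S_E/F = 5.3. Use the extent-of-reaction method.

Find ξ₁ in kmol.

ξ₁ = 96.1 kmol

Conversion of G: G consumed = 0.357 × 370.7 = 132.3 kmol = 1ξ₁ + 2ξ₂.
Selectivity: 1ξ₁ / (1ξ₂) = 5.3 → ξ₁ = 5.3 ξ₂.
Substitute: (1·5.3 + 2) ξ₂ = 132.3 → ξ₂ = 18.13 kmol, ξ₁ = 96.08 kmol.
Outlet amounts (n = n₀ + Σ ν·ξ):
  G: 370.7 − 1(96.08) − 2(18.13) = 238.4
  H: 1083 − 2(96.08) − 2(18.13) = 854.6
  E: 0 + 1(96.08) = 96.08
  F: 0 + 1(18.13) = 18.13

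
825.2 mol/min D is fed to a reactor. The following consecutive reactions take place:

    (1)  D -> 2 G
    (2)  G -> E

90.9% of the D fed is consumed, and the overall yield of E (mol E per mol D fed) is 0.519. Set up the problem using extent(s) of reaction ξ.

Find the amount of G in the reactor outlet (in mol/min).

1070 mol/min

Conversion of D: D consumed = 1ξ₁ = 0.909 × 825.2 → ξ₁ = 750.1 mol/min.
Yield of E: 1ξ₂ / 825.2 = 0.519 → ξ₂ = 428.3 mol/min.
Outlet amounts (n = n₀ + Σ ν·ξ):
  D: 825.2 − 1(750.1) = 75.09
  G: 0 + 2(750.1) − 1(428.3) = 1072
  E: 0 + 1(428.3) = 428.3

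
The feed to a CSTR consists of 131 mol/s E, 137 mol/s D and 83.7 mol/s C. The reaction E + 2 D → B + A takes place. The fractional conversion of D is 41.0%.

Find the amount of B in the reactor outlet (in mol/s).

D reacted = 0.41 × 137 = 56.17 mol/s; ν_D = −2, so ξ = 56.17/2 = 28.08 mol/s.
Outlet amounts (n = n₀ + ν ξ):
  E: 131 − 1(28.08) = 102.9
  D: 137 − 2(28.08) = 80.83
  B: 0 + 1(28.08) = 28.08
  A: 0 + 1(28.08) = 28.08
  C: 83.7 (inert)

28.1 mol/s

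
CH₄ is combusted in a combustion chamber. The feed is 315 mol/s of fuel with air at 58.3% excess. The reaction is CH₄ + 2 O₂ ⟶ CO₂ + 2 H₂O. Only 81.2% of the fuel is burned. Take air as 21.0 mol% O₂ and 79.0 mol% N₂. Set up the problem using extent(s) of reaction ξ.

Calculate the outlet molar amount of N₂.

3750 mol/s

Stoichiometric O₂ = 2 × 315 = 630 mol/s; O₂ fed = 630 × 1.583 = 997.3 mol/s.
N₂ fed = 997.3 × 79/21 = 3752 mol/s.
Fuel reacted = 0.812 × 315 → ξ = 255.8 mol/s.
Outlet (n = n₀ + ν ξ):
  CH₄: 315 − 1(255.8) = 59.22
  O₂: 997.3 − 2(255.8) = 485.7
  N₂: 3752 (inert)
  CO₂: 0 + 1(255.8) = 255.8
  H₂O: 0 + 2(255.8) = 511.6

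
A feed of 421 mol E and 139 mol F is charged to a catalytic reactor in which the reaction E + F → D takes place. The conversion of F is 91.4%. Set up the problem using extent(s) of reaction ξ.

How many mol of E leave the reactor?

F reacted = 0.914 × 139 = 127 mol; ν_F = −1, so ξ = 127/1 = 127 mol.
Outlet amounts (n = n₀ + ν ξ):
  E: 421 − 1(127) = 294
  F: 139 − 1(127) = 11.95
  D: 0 + 1(127) = 127

294 mol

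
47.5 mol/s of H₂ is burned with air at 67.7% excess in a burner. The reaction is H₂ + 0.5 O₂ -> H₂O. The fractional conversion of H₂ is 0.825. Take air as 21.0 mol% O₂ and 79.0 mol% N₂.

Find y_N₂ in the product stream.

Stoichiometric O₂ = 0.5 × 47.5 = 23.75 mol/s; O₂ fed = 23.75 × 1.677 = 39.83 mol/s.
N₂ fed = 39.83 × 79/21 = 149.8 mol/s.
Fuel reacted = 0.825 × 47.5 → ξ = 39.19 mol/s.
Outlet (n = n₀ + ν ξ):
  H₂: 47.5 − 1(39.19) = 8.312
  O₂: 39.83 − 0.5(39.19) = 20.23
  N₂: 149.8 (inert)
  H₂O: 0 + 1(39.19) = 39.19
Total out = 217.6 mol/s; y_N₂ = 149.8 / 217.6 = 0.6887.

0.689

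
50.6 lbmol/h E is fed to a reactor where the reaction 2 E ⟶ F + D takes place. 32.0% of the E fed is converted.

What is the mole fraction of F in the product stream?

E reacted = 0.32 × 50.6 = 16.19 lbmol/h; ν_E = −2, so ξ = 16.19/2 = 8.096 lbmol/h.
Outlet amounts (n = n₀ + ν ξ):
  E: 50.6 − 2(8.096) = 34.41
  F: 0 + 1(8.096) = 8.096
  D: 0 + 1(8.096) = 8.096
Total out = 50.6 lbmol/h; y_F = 8.096 / 50.6 = 0.16.

0.16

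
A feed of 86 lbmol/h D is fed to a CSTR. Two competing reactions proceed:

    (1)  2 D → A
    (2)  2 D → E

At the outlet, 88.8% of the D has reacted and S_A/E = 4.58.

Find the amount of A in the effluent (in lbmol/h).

31.3 lbmol/h

Conversion of D: D consumed = 0.888 × 86 = 76.37 lbmol/h = 2ξ₁ + 2ξ₂.
Selectivity: 1ξ₁ / (1ξ₂) = 4.58 → ξ₁ = 4.58 ξ₂.
Substitute: (2·4.58 + 2) ξ₂ = 76.37 → ξ₂ = 6.843 lbmol/h, ξ₁ = 31.34 lbmol/h.
Outlet amounts (n = n₀ + Σ ν·ξ):
  D: 86 − 2(31.34) − 2(6.843) = 9.632
  A: 0 + 1(31.34) = 31.34
  E: 0 + 1(6.843) = 6.843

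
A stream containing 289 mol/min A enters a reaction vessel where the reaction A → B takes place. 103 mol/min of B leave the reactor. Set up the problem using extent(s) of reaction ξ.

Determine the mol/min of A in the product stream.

186 mol/min

For B: n = n₀ + 1ξ → 103 = 0 + 1ξ, giving ξ = 103 mol/min.
Outlet amounts (n = n₀ + ν ξ):
  A: 289 − 1(103) = 186
  B: 0 + 1(103) = 103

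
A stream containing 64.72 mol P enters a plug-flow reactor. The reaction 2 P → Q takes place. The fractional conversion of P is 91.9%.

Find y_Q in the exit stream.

0.85

P reacted = 0.919 × 64.72 = 59.48 mol; ν_P = −2, so ξ = 59.48/2 = 29.74 mol.
Outlet amounts (n = n₀ + ν ξ):
  P: 64.72 − 2(29.74) = 5.242
  Q: 0 + 1(29.74) = 29.74
Total out = 34.98 mol; y_Q = 29.74 / 34.98 = 0.8501.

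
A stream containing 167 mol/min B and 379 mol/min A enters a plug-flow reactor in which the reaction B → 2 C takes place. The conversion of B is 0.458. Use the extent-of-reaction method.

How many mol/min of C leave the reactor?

153 mol/min

B reacted = 0.458 × 167 = 76.49 mol/min; ν_B = −1, so ξ = 76.49/1 = 76.49 mol/min.
Outlet amounts (n = n₀ + ν ξ):
  B: 167 − 1(76.49) = 90.51
  C: 0 + 2(76.49) = 153
  A: 379 (inert)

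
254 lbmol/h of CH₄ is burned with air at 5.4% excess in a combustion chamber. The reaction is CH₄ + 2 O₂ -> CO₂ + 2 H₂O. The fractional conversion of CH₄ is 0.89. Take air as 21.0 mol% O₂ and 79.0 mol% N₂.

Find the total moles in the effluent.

2800 lbmol/h

Stoichiometric O₂ = 2 × 254 = 508 lbmol/h; O₂ fed = 508 × 1.054 = 535.4 lbmol/h.
N₂ fed = 535.4 × 79/21 = 2014 lbmol/h.
Fuel reacted = 0.89 × 254 → ξ = 226.1 lbmol/h.
Outlet (n = n₀ + ν ξ):
  CH₄: 254 − 1(226.1) = 27.94
  O₂: 535.4 − 2(226.1) = 83.31
  N₂: 2014 (inert)
  CO₂: 0 + 1(226.1) = 226.1
  H₂O: 0 + 2(226.1) = 452.1
Total out = 27.94 + 83.31 + 2014 + 226.1 + 452.1 = 2804 lbmol/h.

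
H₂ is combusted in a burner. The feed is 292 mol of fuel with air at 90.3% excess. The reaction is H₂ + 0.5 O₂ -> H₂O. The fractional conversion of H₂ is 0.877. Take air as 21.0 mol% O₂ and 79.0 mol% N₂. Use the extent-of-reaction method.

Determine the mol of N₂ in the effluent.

1050 mol

Stoichiometric O₂ = 0.5 × 292 = 146 mol; O₂ fed = 146 × 1.903 = 277.8 mol.
N₂ fed = 277.8 × 79/21 = 1045 mol.
Fuel reacted = 0.877 × 292 → ξ = 256.1 mol.
Outlet (n = n₀ + ν ξ):
  H₂: 292 − 1(256.1) = 35.92
  O₂: 277.8 − 0.5(256.1) = 149.8
  N₂: 1045 (inert)
  H₂O: 0 + 1(256.1) = 256.1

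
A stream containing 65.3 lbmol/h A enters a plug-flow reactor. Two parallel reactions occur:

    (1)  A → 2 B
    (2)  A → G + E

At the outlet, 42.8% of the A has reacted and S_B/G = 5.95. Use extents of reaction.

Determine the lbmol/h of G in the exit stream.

Conversion of A: A consumed = 0.428 × 65.3 = 27.95 lbmol/h = 1ξ₁ + 1ξ₂.
Selectivity: 2ξ₁ / (1ξ₂) = 5.95 → ξ₁ = 2.975 ξ₂.
Substitute: (1·2.975 + 1) ξ₂ = 27.95 → ξ₂ = 7.031 lbmol/h, ξ₁ = 20.92 lbmol/h.
Outlet amounts (n = n₀ + Σ ν·ξ):
  A: 65.3 − 1(20.92) − 1(7.031) = 37.35
  B: 0 + 2(20.92) = 41.83
  G: 0 + 1(7.031) = 7.031
  E: 0 + 1(7.031) = 7.031

7.03 lbmol/h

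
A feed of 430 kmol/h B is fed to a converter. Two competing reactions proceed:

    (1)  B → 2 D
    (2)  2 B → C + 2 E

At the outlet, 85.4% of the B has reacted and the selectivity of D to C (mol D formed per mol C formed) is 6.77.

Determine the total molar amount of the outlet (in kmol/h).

729 kmol/h

Conversion of B: B consumed = 0.854 × 430 = 367.2 kmol/h = 1ξ₁ + 2ξ₂.
Selectivity: 2ξ₁ / (1ξ₂) = 6.77 → ξ₁ = 3.385 ξ₂.
Substitute: (1·3.385 + 2) ξ₂ = 367.2 → ξ₂ = 68.19 kmol/h, ξ₁ = 230.8 kmol/h.
Outlet amounts (n = n₀ + Σ ν·ξ):
  B: 430 − 1(230.8) − 2(68.19) = 62.78
  D: 0 + 2(230.8) = 461.7
  C: 0 + 1(68.19) = 68.19
  E: 0 + 2(68.19) = 136.4
Total out = 62.78 + 461.7 + 68.19 + 136.4 = 729 kmol/h.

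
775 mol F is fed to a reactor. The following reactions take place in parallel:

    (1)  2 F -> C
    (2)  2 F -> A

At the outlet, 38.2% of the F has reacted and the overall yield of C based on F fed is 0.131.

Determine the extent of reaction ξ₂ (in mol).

ξ₂ = 46.5 mol

Yield of C: 1ξ₁ / 775 = 0.131 → ξ₁ = 101.5 mol.
Conversion of F: 2ξ₁ + 2ξ₂ = 0.382 × 775 = 296.1 → ξ₂ = 46.5 mol.
Outlet amounts (n = n₀ + Σ ν·ξ):
  F: 775 − 2(101.5) − 2(46.5) = 478.9
  C: 0 + 1(101.5) = 101.5
  A: 0 + 1(46.5) = 46.5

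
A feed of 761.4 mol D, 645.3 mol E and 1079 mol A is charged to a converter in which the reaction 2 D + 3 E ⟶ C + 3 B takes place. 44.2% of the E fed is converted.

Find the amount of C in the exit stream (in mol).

E reacted = 0.442 × 645.3 = 285.2 mol; ν_E = −3, so ξ = 285.2/3 = 95.07 mol.
Outlet amounts (n = n₀ + ν ξ):
  D: 761.4 − 2(95.07) = 571.3
  E: 645.3 − 3(95.07) = 360.1
  C: 0 + 1(95.07) = 95.07
  B: 0 + 3(95.07) = 285.2
  A: 1079 (inert)

95.1 mol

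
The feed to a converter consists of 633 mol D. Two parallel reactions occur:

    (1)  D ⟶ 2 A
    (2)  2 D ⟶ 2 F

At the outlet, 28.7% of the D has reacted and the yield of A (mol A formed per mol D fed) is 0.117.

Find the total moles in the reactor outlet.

670 mol

Yield of A: 2ξ₁ / 633 = 0.117 → ξ₁ = 37.03 mol.
Conversion of D: 1ξ₁ + 2ξ₂ = 0.287 × 633 = 181.7 → ξ₂ = 72.32 mol.
Outlet amounts (n = n₀ + Σ ν·ξ):
  D: 633 − 1(37.03) − 2(72.32) = 451.3
  A: 0 + 2(37.03) = 74.06
  F: 0 + 2(72.32) = 144.6
Total out = 451.3 + 74.06 + 144.6 = 670 mol.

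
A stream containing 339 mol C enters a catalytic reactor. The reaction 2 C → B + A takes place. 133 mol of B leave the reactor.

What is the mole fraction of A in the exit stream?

For B: n = n₀ + 1ξ → 133 = 0 + 1ξ, giving ξ = 133 mol.
Outlet amounts (n = n₀ + ν ξ):
  C: 339 − 2(133) = 73
  B: 0 + 1(133) = 133
  A: 0 + 1(133) = 133
Total out = 339 mol; y_A = 133 / 339 = 0.3923.

0.392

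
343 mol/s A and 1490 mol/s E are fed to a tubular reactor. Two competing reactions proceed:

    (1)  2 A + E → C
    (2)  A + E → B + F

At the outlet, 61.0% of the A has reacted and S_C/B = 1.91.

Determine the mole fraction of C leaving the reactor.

0.0497

Conversion of A: A consumed = 0.61 × 343 = 209.2 mol/s = 2ξ₁ + 1ξ₂.
Selectivity: 1ξ₁ / (1ξ₂) = 1.91 → ξ₁ = 1.91 ξ₂.
Substitute: (2·1.91 + 1) ξ₂ = 209.2 → ξ₂ = 43.41 mol/s, ξ₁ = 82.91 mol/s.
Outlet amounts (n = n₀ + Σ ν·ξ):
  A: 343 − 2(82.91) − 1(43.41) = 133.8
  E: 1490 − 1(82.91) − 1(43.41) = 1364
  C: 0 + 1(82.91) = 82.91
  B: 0 + 1(43.41) = 43.41
  F: 0 + 1(43.41) = 43.41
Total out = 1667 mol/s; y_C = 82.91 / 1667 = 0.04973.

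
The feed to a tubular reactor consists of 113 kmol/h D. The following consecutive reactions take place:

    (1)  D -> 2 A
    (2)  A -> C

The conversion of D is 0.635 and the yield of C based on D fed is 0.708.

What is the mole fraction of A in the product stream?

Conversion of D: D consumed = 1ξ₁ = 0.635 × 113 → ξ₁ = 71.75 kmol/h.
Yield of C: 1ξ₂ / 113 = 0.708 → ξ₂ = 80 kmol/h.
Outlet amounts (n = n₀ + Σ ν·ξ):
  D: 113 − 1(71.75) = 41.25
  A: 0 + 2(71.75) − 1(80) = 63.51
  C: 0 + 1(80) = 80
Total out = 184.8 kmol/h; y_A = 63.51 / 184.8 = 0.3437.

0.344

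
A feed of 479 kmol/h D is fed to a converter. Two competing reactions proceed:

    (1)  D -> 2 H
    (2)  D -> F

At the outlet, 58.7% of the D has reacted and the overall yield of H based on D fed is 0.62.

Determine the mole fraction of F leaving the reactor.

0.211

Yield of H: 2ξ₁ / 479 = 0.62 → ξ₁ = 148.5 kmol/h.
Conversion of D: 1ξ₁ + 1ξ₂ = 0.587 × 479 = 281.2 → ξ₂ = 132.7 kmol/h.
Outlet amounts (n = n₀ + Σ ν·ξ):
  D: 479 − 1(148.5) − 1(132.7) = 197.8
  H: 0 + 2(148.5) = 297
  F: 0 + 1(132.7) = 132.7
Total out = 627.5 kmol/h; y_F = 132.7 / 627.5 = 0.2115.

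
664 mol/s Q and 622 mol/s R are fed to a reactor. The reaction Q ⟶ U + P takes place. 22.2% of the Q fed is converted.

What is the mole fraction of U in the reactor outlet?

0.103

Q reacted = 0.222 × 664 = 147.4 mol/s; ν_Q = −1, so ξ = 147.4/1 = 147.4 mol/s.
Outlet amounts (n = n₀ + ν ξ):
  Q: 664 − 1(147.4) = 516.6
  U: 0 + 1(147.4) = 147.4
  P: 0 + 1(147.4) = 147.4
  R: 622 (inert)
Total out = 1433 mol/s; y_U = 147.4 / 1433 = 0.1028.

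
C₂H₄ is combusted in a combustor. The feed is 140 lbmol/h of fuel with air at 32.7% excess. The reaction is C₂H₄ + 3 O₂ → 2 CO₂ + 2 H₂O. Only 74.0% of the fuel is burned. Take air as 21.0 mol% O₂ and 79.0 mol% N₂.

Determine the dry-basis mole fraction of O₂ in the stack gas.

Stoichiometric O₂ = 3 × 140 = 420 lbmol/h; O₂ fed = 420 × 1.327 = 557.3 lbmol/h.
N₂ fed = 557.3 × 79/21 = 2097 lbmol/h.
Fuel reacted = 0.74 × 140 → ξ = 103.6 lbmol/h.
Outlet (n = n₀ + ν ξ):
  C₂H₄: 140 − 1(103.6) = 36.4
  O₂: 557.3 − 3(103.6) = 246.5
  N₂: 2097 (inert)
  CO₂: 0 + 2(103.6) = 207.2
  H₂O: 0 + 2(103.6) = 207.2
Dry total = 2587 lbmol/h; y_O₂ (dry) = 246.5 / 2587 = 0.09531.

0.0953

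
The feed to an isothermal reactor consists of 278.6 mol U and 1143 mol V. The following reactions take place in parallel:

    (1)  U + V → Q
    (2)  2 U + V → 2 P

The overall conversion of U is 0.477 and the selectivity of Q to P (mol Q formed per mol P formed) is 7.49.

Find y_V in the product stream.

Conversion of U: U consumed = 0.477 × 278.6 = 132.9 mol = 1ξ₁ + 2ξ₂.
Selectivity: 1ξ₁ / (2ξ₂) = 7.49 → ξ₁ = 14.98 ξ₂.
Substitute: (1·14.98 + 2) ξ₂ = 132.9 → ξ₂ = 7.826 mol, ξ₁ = 117.2 mol.
Outlet amounts (n = n₀ + Σ ν·ξ):
  U: 278.6 − 1(117.2) − 2(7.826) = 145.7
  V: 1143 − 1(117.2) − 1(7.826) = 1018
  Q: 0 + 1(117.2) = 117.2
  P: 0 + 2(7.826) = 15.65
Total out = 1297 mol; y_V = 1018 / 1297 = 0.7851.

0.785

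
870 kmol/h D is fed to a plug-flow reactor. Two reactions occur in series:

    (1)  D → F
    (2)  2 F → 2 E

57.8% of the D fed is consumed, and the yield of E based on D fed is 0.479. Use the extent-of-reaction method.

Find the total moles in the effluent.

Conversion of D: D consumed = 1ξ₁ = 0.578 × 870 → ξ₁ = 502.9 kmol/h.
Yield of E: 2ξ₂ / 870 = 0.479 → ξ₂ = 208.4 kmol/h.
Outlet amounts (n = n₀ + Σ ν·ξ):
  D: 870 − 1(502.9) = 367.1
  F: 0 + 1(502.9) − 2(208.4) = 86.13
  E: 0 + 2(208.4) = 416.7
Total out = 367.1 + 86.13 + 416.7 = 870 kmol/h.

870 kmol/h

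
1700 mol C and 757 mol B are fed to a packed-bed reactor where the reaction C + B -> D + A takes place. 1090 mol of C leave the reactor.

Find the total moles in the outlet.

For C: n = n₀ − 1ξ → 1090 = 1700 − 1ξ, giving ξ = 610 mol.
Outlet amounts (n = n₀ + ν ξ):
  C: 1700 − 1(610) = 1090
  B: 757 − 1(610) = 147
  D: 0 + 1(610) = 610
  A: 0 + 1(610) = 610
Total out = 1090 + 147 + 610 + 610 = 2457 mol.

2460 mol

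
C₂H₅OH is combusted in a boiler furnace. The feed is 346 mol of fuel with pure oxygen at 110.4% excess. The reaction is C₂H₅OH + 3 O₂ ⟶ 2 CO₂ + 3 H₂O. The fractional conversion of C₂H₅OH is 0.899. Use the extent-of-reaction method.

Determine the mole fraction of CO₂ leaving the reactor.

0.219

Stoichiometric O₂ = 3 × 346 = 1038 mol; O₂ fed = 1038 × 2.104 = 2184 mol.
Fuel reacted = 0.899 × 346 → ξ = 311.1 mol.
Outlet (n = n₀ + ν ξ):
  C₂H₅OH: 346 − 1(311.1) = 34.95
  O₂: 2184 − 3(311.1) = 1251
  CO₂: 0 + 2(311.1) = 622.1
  H₂O: 0 + 3(311.1) = 933.2
Total out = 2841 mol; y_CO₂ = 622.1 / 2841 = 0.219.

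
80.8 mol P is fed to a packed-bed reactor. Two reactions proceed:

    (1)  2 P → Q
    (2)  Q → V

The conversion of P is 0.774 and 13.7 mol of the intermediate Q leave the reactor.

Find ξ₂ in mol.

Conversion of P: P consumed = 2ξ₁ = 0.774 × 80.8 → ξ₁ = 31.27 mol.
Q balance: n_Q = 0 + 1ξ₁ − 1ξ₂ = 13.7 → ξ₂ = (1·31.27 − 13.7)/1 = 17.57 mol.
Outlet amounts (n = n₀ + Σ ν·ξ):
  P: 80.8 − 2(31.27) = 18.26
  Q: 0 + 1(31.27) − 1(17.57) = 13.7
  V: 0 + 1(17.57) = 17.57

ξ₂ = 17.6 mol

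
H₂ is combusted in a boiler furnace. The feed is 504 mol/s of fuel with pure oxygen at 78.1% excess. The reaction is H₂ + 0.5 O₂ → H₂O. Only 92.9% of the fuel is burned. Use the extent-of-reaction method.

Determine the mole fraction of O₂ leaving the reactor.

Stoichiometric O₂ = 0.5 × 504 = 252 mol/s; O₂ fed = 252 × 1.781 = 448.8 mol/s.
Fuel reacted = 0.929 × 504 → ξ = 468.2 mol/s.
Outlet (n = n₀ + ν ξ):
  H₂: 504 − 1(468.2) = 35.78
  O₂: 448.8 − 0.5(468.2) = 214.7
  H₂O: 0 + 1(468.2) = 468.2
Total out = 718.7 mol/s; y_O₂ = 214.7 / 718.7 = 0.2987.

0.299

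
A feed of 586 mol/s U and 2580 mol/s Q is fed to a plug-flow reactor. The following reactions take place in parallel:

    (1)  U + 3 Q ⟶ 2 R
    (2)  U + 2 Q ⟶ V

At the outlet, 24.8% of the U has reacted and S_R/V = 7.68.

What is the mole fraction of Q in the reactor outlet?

Conversion of U: U consumed = 0.248 × 586 = 145.3 mol/s = 1ξ₁ + 1ξ₂.
Selectivity: 2ξ₁ / (1ξ₂) = 7.68 → ξ₁ = 3.84 ξ₂.
Substitute: (1·3.84 + 1) ξ₂ = 145.3 → ξ₂ = 30.03 mol/s, ξ₁ = 115.3 mol/s.
Outlet amounts (n = n₀ + Σ ν·ξ):
  U: 586 − 1(115.3) − 1(30.03) = 440.7
  Q: 2580 − 3(115.3) − 2(30.03) = 2174
  R: 0 + 2(115.3) = 230.6
  V: 0 + 1(30.03) = 30.03
Total out = 2875 mol/s; y_Q = 2174 / 2875 = 0.7561.

0.756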